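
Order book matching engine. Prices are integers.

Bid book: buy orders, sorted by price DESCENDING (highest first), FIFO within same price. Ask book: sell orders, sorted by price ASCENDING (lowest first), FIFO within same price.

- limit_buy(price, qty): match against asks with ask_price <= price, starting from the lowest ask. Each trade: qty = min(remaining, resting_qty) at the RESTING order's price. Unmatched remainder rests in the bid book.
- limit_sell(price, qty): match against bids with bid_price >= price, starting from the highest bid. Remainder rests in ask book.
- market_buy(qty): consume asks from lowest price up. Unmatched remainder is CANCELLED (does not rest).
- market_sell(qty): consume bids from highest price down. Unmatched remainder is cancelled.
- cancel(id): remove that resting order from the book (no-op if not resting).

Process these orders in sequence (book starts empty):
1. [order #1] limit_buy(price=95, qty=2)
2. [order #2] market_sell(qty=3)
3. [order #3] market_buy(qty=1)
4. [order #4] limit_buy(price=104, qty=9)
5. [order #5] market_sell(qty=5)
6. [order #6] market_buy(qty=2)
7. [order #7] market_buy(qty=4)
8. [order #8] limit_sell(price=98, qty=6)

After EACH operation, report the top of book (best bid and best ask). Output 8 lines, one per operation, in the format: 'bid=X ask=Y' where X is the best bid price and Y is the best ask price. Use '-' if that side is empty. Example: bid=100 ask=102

Answer: bid=95 ask=-
bid=- ask=-
bid=- ask=-
bid=104 ask=-
bid=104 ask=-
bid=104 ask=-
bid=104 ask=-
bid=- ask=98

Derivation:
After op 1 [order #1] limit_buy(price=95, qty=2): fills=none; bids=[#1:2@95] asks=[-]
After op 2 [order #2] market_sell(qty=3): fills=#1x#2:2@95; bids=[-] asks=[-]
After op 3 [order #3] market_buy(qty=1): fills=none; bids=[-] asks=[-]
After op 4 [order #4] limit_buy(price=104, qty=9): fills=none; bids=[#4:9@104] asks=[-]
After op 5 [order #5] market_sell(qty=5): fills=#4x#5:5@104; bids=[#4:4@104] asks=[-]
After op 6 [order #6] market_buy(qty=2): fills=none; bids=[#4:4@104] asks=[-]
After op 7 [order #7] market_buy(qty=4): fills=none; bids=[#4:4@104] asks=[-]
After op 8 [order #8] limit_sell(price=98, qty=6): fills=#4x#8:4@104; bids=[-] asks=[#8:2@98]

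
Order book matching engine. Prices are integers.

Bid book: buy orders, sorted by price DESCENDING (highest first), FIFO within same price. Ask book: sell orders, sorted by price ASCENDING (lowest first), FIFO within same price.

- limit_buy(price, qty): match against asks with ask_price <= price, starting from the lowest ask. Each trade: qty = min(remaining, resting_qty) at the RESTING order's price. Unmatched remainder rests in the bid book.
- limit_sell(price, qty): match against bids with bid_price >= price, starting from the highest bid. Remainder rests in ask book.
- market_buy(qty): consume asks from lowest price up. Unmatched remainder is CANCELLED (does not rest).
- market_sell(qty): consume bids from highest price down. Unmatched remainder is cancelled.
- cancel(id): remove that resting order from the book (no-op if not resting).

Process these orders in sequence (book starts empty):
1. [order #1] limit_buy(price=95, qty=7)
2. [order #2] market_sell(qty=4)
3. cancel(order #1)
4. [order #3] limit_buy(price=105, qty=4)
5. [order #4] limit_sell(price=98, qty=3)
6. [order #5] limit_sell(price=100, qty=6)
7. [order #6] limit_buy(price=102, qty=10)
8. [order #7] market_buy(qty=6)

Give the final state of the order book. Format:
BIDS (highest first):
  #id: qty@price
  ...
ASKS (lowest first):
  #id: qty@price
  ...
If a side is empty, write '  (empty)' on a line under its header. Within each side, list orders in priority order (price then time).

After op 1 [order #1] limit_buy(price=95, qty=7): fills=none; bids=[#1:7@95] asks=[-]
After op 2 [order #2] market_sell(qty=4): fills=#1x#2:4@95; bids=[#1:3@95] asks=[-]
After op 3 cancel(order #1): fills=none; bids=[-] asks=[-]
After op 4 [order #3] limit_buy(price=105, qty=4): fills=none; bids=[#3:4@105] asks=[-]
After op 5 [order #4] limit_sell(price=98, qty=3): fills=#3x#4:3@105; bids=[#3:1@105] asks=[-]
After op 6 [order #5] limit_sell(price=100, qty=6): fills=#3x#5:1@105; bids=[-] asks=[#5:5@100]
After op 7 [order #6] limit_buy(price=102, qty=10): fills=#6x#5:5@100; bids=[#6:5@102] asks=[-]
After op 8 [order #7] market_buy(qty=6): fills=none; bids=[#6:5@102] asks=[-]

Answer: BIDS (highest first):
  #6: 5@102
ASKS (lowest first):
  (empty)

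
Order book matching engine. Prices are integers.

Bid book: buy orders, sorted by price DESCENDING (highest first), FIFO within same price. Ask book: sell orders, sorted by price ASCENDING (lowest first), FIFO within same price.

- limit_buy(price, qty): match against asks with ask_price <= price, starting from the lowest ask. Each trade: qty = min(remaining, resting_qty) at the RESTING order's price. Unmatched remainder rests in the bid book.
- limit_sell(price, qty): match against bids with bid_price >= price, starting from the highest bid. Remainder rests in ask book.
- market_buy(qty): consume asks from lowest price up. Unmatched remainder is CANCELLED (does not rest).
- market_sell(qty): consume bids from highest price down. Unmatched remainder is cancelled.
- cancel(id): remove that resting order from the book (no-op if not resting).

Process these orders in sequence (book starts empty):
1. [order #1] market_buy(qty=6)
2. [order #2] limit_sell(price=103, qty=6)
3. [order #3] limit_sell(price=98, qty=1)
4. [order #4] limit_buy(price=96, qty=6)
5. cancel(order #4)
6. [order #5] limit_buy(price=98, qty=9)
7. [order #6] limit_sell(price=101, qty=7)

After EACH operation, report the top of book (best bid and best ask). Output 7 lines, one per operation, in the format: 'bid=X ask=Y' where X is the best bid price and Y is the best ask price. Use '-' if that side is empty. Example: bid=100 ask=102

After op 1 [order #1] market_buy(qty=6): fills=none; bids=[-] asks=[-]
After op 2 [order #2] limit_sell(price=103, qty=6): fills=none; bids=[-] asks=[#2:6@103]
After op 3 [order #3] limit_sell(price=98, qty=1): fills=none; bids=[-] asks=[#3:1@98 #2:6@103]
After op 4 [order #4] limit_buy(price=96, qty=6): fills=none; bids=[#4:6@96] asks=[#3:1@98 #2:6@103]
After op 5 cancel(order #4): fills=none; bids=[-] asks=[#3:1@98 #2:6@103]
After op 6 [order #5] limit_buy(price=98, qty=9): fills=#5x#3:1@98; bids=[#5:8@98] asks=[#2:6@103]
After op 7 [order #6] limit_sell(price=101, qty=7): fills=none; bids=[#5:8@98] asks=[#6:7@101 #2:6@103]

Answer: bid=- ask=-
bid=- ask=103
bid=- ask=98
bid=96 ask=98
bid=- ask=98
bid=98 ask=103
bid=98 ask=101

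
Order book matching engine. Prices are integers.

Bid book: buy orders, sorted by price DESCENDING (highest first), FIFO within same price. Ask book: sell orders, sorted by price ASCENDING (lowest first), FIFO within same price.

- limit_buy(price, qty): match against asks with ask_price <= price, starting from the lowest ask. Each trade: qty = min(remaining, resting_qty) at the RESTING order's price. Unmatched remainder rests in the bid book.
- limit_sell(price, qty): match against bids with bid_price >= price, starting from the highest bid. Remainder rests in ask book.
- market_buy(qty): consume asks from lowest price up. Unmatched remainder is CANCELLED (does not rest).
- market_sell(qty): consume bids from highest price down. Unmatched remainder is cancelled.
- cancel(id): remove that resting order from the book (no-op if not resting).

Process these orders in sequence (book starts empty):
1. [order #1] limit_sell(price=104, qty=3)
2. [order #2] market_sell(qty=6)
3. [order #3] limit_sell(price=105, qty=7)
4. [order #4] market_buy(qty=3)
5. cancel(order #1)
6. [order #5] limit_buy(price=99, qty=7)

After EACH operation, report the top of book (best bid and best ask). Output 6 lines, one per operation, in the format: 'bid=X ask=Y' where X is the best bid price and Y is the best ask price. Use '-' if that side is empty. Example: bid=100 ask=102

Answer: bid=- ask=104
bid=- ask=104
bid=- ask=104
bid=- ask=105
bid=- ask=105
bid=99 ask=105

Derivation:
After op 1 [order #1] limit_sell(price=104, qty=3): fills=none; bids=[-] asks=[#1:3@104]
After op 2 [order #2] market_sell(qty=6): fills=none; bids=[-] asks=[#1:3@104]
After op 3 [order #3] limit_sell(price=105, qty=7): fills=none; bids=[-] asks=[#1:3@104 #3:7@105]
After op 4 [order #4] market_buy(qty=3): fills=#4x#1:3@104; bids=[-] asks=[#3:7@105]
After op 5 cancel(order #1): fills=none; bids=[-] asks=[#3:7@105]
After op 6 [order #5] limit_buy(price=99, qty=7): fills=none; bids=[#5:7@99] asks=[#3:7@105]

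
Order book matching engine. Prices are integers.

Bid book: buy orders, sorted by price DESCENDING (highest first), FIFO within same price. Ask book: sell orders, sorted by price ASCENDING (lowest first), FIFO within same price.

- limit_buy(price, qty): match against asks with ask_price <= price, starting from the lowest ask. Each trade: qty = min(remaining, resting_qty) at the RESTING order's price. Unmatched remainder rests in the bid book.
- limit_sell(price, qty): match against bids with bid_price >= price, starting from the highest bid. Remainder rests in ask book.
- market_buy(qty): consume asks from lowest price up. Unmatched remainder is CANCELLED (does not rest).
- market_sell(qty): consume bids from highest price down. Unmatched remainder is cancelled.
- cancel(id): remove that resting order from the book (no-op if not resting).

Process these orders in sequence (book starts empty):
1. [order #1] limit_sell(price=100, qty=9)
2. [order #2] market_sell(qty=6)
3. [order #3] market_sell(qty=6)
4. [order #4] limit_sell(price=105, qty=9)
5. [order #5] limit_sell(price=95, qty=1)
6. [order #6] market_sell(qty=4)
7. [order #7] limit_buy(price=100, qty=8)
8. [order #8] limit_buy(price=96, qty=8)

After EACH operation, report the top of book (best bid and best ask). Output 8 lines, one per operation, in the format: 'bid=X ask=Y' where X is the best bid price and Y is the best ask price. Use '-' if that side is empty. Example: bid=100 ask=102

After op 1 [order #1] limit_sell(price=100, qty=9): fills=none; bids=[-] asks=[#1:9@100]
After op 2 [order #2] market_sell(qty=6): fills=none; bids=[-] asks=[#1:9@100]
After op 3 [order #3] market_sell(qty=6): fills=none; bids=[-] asks=[#1:9@100]
After op 4 [order #4] limit_sell(price=105, qty=9): fills=none; bids=[-] asks=[#1:9@100 #4:9@105]
After op 5 [order #5] limit_sell(price=95, qty=1): fills=none; bids=[-] asks=[#5:1@95 #1:9@100 #4:9@105]
After op 6 [order #6] market_sell(qty=4): fills=none; bids=[-] asks=[#5:1@95 #1:9@100 #4:9@105]
After op 7 [order #7] limit_buy(price=100, qty=8): fills=#7x#5:1@95 #7x#1:7@100; bids=[-] asks=[#1:2@100 #4:9@105]
After op 8 [order #8] limit_buy(price=96, qty=8): fills=none; bids=[#8:8@96] asks=[#1:2@100 #4:9@105]

Answer: bid=- ask=100
bid=- ask=100
bid=- ask=100
bid=- ask=100
bid=- ask=95
bid=- ask=95
bid=- ask=100
bid=96 ask=100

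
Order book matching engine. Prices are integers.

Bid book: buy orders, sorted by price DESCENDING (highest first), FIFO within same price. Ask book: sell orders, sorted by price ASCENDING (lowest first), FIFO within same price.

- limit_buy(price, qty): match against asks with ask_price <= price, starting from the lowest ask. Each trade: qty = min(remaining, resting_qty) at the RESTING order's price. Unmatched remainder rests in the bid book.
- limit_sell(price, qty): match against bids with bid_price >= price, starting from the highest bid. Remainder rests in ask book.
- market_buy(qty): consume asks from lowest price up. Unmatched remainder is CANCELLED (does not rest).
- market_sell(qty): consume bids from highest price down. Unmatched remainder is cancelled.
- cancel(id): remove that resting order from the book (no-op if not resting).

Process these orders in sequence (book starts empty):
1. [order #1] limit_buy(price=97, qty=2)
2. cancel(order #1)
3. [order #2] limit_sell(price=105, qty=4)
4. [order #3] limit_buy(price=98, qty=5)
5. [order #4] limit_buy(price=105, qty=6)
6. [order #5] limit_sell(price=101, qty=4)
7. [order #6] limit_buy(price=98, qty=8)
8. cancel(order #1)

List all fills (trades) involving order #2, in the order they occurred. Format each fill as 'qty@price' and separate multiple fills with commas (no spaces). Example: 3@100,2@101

Answer: 4@105

Derivation:
After op 1 [order #1] limit_buy(price=97, qty=2): fills=none; bids=[#1:2@97] asks=[-]
After op 2 cancel(order #1): fills=none; bids=[-] asks=[-]
After op 3 [order #2] limit_sell(price=105, qty=4): fills=none; bids=[-] asks=[#2:4@105]
After op 4 [order #3] limit_buy(price=98, qty=5): fills=none; bids=[#3:5@98] asks=[#2:4@105]
After op 5 [order #4] limit_buy(price=105, qty=6): fills=#4x#2:4@105; bids=[#4:2@105 #3:5@98] asks=[-]
After op 6 [order #5] limit_sell(price=101, qty=4): fills=#4x#5:2@105; bids=[#3:5@98] asks=[#5:2@101]
After op 7 [order #6] limit_buy(price=98, qty=8): fills=none; bids=[#3:5@98 #6:8@98] asks=[#5:2@101]
After op 8 cancel(order #1): fills=none; bids=[#3:5@98 #6:8@98] asks=[#5:2@101]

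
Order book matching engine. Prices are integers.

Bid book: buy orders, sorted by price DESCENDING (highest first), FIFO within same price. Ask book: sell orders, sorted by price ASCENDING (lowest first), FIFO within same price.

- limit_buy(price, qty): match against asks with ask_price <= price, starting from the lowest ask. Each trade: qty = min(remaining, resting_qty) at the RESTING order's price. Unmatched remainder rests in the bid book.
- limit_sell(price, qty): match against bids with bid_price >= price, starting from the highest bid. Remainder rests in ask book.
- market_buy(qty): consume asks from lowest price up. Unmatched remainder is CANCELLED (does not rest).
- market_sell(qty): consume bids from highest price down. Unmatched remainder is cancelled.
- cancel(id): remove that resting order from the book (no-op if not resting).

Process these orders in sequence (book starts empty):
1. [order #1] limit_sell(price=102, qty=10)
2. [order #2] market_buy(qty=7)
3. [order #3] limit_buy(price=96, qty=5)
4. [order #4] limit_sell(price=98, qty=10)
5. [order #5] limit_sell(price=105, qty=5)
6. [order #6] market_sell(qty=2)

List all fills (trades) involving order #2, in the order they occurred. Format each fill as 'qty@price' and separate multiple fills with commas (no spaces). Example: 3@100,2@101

After op 1 [order #1] limit_sell(price=102, qty=10): fills=none; bids=[-] asks=[#1:10@102]
After op 2 [order #2] market_buy(qty=7): fills=#2x#1:7@102; bids=[-] asks=[#1:3@102]
After op 3 [order #3] limit_buy(price=96, qty=5): fills=none; bids=[#3:5@96] asks=[#1:3@102]
After op 4 [order #4] limit_sell(price=98, qty=10): fills=none; bids=[#3:5@96] asks=[#4:10@98 #1:3@102]
After op 5 [order #5] limit_sell(price=105, qty=5): fills=none; bids=[#3:5@96] asks=[#4:10@98 #1:3@102 #5:5@105]
After op 6 [order #6] market_sell(qty=2): fills=#3x#6:2@96; bids=[#3:3@96] asks=[#4:10@98 #1:3@102 #5:5@105]

Answer: 7@102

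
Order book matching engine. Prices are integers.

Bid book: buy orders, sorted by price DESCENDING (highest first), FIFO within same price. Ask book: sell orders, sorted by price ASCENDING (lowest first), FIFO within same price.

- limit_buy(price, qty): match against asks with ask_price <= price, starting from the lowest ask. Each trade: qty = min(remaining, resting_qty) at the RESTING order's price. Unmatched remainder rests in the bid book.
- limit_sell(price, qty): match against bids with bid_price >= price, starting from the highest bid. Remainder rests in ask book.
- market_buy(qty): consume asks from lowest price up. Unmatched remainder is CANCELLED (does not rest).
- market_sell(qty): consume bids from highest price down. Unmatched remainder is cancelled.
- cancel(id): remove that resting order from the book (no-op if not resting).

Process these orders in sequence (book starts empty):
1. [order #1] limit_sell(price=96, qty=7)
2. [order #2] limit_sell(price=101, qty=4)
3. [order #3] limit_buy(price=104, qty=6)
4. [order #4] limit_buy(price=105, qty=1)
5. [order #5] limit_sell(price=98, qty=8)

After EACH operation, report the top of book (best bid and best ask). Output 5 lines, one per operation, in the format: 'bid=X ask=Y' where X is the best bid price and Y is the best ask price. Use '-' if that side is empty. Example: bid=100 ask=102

Answer: bid=- ask=96
bid=- ask=96
bid=- ask=96
bid=- ask=101
bid=- ask=98

Derivation:
After op 1 [order #1] limit_sell(price=96, qty=7): fills=none; bids=[-] asks=[#1:7@96]
After op 2 [order #2] limit_sell(price=101, qty=4): fills=none; bids=[-] asks=[#1:7@96 #2:4@101]
After op 3 [order #3] limit_buy(price=104, qty=6): fills=#3x#1:6@96; bids=[-] asks=[#1:1@96 #2:4@101]
After op 4 [order #4] limit_buy(price=105, qty=1): fills=#4x#1:1@96; bids=[-] asks=[#2:4@101]
After op 5 [order #5] limit_sell(price=98, qty=8): fills=none; bids=[-] asks=[#5:8@98 #2:4@101]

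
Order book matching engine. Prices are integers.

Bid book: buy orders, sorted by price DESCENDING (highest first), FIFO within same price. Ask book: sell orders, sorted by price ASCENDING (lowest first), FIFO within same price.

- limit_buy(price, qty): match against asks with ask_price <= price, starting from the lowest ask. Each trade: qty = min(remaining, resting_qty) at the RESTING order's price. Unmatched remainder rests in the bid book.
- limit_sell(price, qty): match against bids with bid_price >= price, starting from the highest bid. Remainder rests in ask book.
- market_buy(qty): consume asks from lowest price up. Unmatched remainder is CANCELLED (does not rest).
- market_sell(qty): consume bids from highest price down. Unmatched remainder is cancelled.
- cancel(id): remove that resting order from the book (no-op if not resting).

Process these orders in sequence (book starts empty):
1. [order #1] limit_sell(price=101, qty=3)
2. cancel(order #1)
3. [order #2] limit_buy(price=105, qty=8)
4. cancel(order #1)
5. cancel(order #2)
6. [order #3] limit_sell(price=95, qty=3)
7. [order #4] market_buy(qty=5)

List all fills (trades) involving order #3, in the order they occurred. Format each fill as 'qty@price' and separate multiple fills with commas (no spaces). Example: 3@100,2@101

After op 1 [order #1] limit_sell(price=101, qty=3): fills=none; bids=[-] asks=[#1:3@101]
After op 2 cancel(order #1): fills=none; bids=[-] asks=[-]
After op 3 [order #2] limit_buy(price=105, qty=8): fills=none; bids=[#2:8@105] asks=[-]
After op 4 cancel(order #1): fills=none; bids=[#2:8@105] asks=[-]
After op 5 cancel(order #2): fills=none; bids=[-] asks=[-]
After op 6 [order #3] limit_sell(price=95, qty=3): fills=none; bids=[-] asks=[#3:3@95]
After op 7 [order #4] market_buy(qty=5): fills=#4x#3:3@95; bids=[-] asks=[-]

Answer: 3@95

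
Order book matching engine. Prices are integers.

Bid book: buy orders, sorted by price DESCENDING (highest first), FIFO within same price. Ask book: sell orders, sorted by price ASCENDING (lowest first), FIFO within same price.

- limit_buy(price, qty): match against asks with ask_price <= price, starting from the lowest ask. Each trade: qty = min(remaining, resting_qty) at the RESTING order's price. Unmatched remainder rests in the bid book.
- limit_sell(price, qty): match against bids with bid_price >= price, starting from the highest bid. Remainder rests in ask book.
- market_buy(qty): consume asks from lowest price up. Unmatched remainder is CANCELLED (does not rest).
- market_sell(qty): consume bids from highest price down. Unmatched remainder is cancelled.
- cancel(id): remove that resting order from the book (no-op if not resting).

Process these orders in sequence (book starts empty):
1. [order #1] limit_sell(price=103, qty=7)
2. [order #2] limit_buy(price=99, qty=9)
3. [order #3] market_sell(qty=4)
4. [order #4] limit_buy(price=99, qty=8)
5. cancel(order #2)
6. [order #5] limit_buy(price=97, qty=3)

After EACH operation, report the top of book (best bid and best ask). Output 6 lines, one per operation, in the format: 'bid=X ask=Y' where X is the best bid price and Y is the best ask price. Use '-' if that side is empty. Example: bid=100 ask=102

Answer: bid=- ask=103
bid=99 ask=103
bid=99 ask=103
bid=99 ask=103
bid=99 ask=103
bid=99 ask=103

Derivation:
After op 1 [order #1] limit_sell(price=103, qty=7): fills=none; bids=[-] asks=[#1:7@103]
After op 2 [order #2] limit_buy(price=99, qty=9): fills=none; bids=[#2:9@99] asks=[#1:7@103]
After op 3 [order #3] market_sell(qty=4): fills=#2x#3:4@99; bids=[#2:5@99] asks=[#1:7@103]
After op 4 [order #4] limit_buy(price=99, qty=8): fills=none; bids=[#2:5@99 #4:8@99] asks=[#1:7@103]
After op 5 cancel(order #2): fills=none; bids=[#4:8@99] asks=[#1:7@103]
After op 6 [order #5] limit_buy(price=97, qty=3): fills=none; bids=[#4:8@99 #5:3@97] asks=[#1:7@103]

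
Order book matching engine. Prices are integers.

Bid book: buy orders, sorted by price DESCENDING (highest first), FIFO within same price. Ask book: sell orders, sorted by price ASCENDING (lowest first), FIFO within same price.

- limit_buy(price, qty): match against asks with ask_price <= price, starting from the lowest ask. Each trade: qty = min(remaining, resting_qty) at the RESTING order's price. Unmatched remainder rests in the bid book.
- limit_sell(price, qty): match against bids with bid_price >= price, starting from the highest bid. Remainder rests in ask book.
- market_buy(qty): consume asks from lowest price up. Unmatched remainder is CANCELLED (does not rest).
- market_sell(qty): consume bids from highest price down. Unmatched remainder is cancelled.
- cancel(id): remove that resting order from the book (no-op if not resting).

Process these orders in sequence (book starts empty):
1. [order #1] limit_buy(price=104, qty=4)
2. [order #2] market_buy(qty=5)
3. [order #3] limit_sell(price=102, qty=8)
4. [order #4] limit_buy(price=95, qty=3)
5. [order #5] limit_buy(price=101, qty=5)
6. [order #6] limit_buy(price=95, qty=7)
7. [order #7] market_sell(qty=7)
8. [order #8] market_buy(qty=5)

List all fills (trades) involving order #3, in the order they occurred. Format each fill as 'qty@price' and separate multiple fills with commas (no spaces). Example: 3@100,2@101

After op 1 [order #1] limit_buy(price=104, qty=4): fills=none; bids=[#1:4@104] asks=[-]
After op 2 [order #2] market_buy(qty=5): fills=none; bids=[#1:4@104] asks=[-]
After op 3 [order #3] limit_sell(price=102, qty=8): fills=#1x#3:4@104; bids=[-] asks=[#3:4@102]
After op 4 [order #4] limit_buy(price=95, qty=3): fills=none; bids=[#4:3@95] asks=[#3:4@102]
After op 5 [order #5] limit_buy(price=101, qty=5): fills=none; bids=[#5:5@101 #4:3@95] asks=[#3:4@102]
After op 6 [order #6] limit_buy(price=95, qty=7): fills=none; bids=[#5:5@101 #4:3@95 #6:7@95] asks=[#3:4@102]
After op 7 [order #7] market_sell(qty=7): fills=#5x#7:5@101 #4x#7:2@95; bids=[#4:1@95 #6:7@95] asks=[#3:4@102]
After op 8 [order #8] market_buy(qty=5): fills=#8x#3:4@102; bids=[#4:1@95 #6:7@95] asks=[-]

Answer: 4@104,4@102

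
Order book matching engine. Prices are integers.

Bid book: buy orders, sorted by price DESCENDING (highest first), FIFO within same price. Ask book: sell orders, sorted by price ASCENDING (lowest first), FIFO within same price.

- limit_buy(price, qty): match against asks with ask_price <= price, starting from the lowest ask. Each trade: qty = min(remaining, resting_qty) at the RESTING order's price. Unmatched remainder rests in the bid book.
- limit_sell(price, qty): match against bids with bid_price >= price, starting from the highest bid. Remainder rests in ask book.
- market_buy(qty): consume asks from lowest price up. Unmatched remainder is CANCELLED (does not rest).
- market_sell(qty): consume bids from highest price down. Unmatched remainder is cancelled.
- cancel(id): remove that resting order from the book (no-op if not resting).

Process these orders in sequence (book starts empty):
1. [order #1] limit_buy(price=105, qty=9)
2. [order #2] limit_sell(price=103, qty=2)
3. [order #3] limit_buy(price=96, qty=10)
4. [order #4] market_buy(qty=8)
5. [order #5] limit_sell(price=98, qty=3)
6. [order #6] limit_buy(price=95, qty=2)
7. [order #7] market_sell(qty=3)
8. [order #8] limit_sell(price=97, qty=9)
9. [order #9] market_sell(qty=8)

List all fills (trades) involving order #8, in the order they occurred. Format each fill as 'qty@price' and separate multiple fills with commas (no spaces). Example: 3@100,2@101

Answer: 1@105

Derivation:
After op 1 [order #1] limit_buy(price=105, qty=9): fills=none; bids=[#1:9@105] asks=[-]
After op 2 [order #2] limit_sell(price=103, qty=2): fills=#1x#2:2@105; bids=[#1:7@105] asks=[-]
After op 3 [order #3] limit_buy(price=96, qty=10): fills=none; bids=[#1:7@105 #3:10@96] asks=[-]
After op 4 [order #4] market_buy(qty=8): fills=none; bids=[#1:7@105 #3:10@96] asks=[-]
After op 5 [order #5] limit_sell(price=98, qty=3): fills=#1x#5:3@105; bids=[#1:4@105 #3:10@96] asks=[-]
After op 6 [order #6] limit_buy(price=95, qty=2): fills=none; bids=[#1:4@105 #3:10@96 #6:2@95] asks=[-]
After op 7 [order #7] market_sell(qty=3): fills=#1x#7:3@105; bids=[#1:1@105 #3:10@96 #6:2@95] asks=[-]
After op 8 [order #8] limit_sell(price=97, qty=9): fills=#1x#8:1@105; bids=[#3:10@96 #6:2@95] asks=[#8:8@97]
After op 9 [order #9] market_sell(qty=8): fills=#3x#9:8@96; bids=[#3:2@96 #6:2@95] asks=[#8:8@97]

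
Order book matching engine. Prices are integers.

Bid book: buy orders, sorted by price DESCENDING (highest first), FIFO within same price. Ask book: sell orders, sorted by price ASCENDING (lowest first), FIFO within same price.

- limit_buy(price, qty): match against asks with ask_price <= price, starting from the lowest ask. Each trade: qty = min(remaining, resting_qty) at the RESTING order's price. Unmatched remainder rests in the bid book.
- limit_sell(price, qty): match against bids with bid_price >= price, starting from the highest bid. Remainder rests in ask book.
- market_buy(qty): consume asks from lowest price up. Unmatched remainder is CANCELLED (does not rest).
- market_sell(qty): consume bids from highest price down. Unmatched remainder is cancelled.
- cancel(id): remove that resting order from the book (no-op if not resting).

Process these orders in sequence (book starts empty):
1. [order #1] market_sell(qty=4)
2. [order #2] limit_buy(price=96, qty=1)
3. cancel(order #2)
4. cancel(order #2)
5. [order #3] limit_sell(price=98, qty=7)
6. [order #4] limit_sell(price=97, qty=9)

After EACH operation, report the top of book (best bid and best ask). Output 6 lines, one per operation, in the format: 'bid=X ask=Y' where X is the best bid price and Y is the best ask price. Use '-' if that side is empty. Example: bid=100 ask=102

Answer: bid=- ask=-
bid=96 ask=-
bid=- ask=-
bid=- ask=-
bid=- ask=98
bid=- ask=97

Derivation:
After op 1 [order #1] market_sell(qty=4): fills=none; bids=[-] asks=[-]
After op 2 [order #2] limit_buy(price=96, qty=1): fills=none; bids=[#2:1@96] asks=[-]
After op 3 cancel(order #2): fills=none; bids=[-] asks=[-]
After op 4 cancel(order #2): fills=none; bids=[-] asks=[-]
After op 5 [order #3] limit_sell(price=98, qty=7): fills=none; bids=[-] asks=[#3:7@98]
After op 6 [order #4] limit_sell(price=97, qty=9): fills=none; bids=[-] asks=[#4:9@97 #3:7@98]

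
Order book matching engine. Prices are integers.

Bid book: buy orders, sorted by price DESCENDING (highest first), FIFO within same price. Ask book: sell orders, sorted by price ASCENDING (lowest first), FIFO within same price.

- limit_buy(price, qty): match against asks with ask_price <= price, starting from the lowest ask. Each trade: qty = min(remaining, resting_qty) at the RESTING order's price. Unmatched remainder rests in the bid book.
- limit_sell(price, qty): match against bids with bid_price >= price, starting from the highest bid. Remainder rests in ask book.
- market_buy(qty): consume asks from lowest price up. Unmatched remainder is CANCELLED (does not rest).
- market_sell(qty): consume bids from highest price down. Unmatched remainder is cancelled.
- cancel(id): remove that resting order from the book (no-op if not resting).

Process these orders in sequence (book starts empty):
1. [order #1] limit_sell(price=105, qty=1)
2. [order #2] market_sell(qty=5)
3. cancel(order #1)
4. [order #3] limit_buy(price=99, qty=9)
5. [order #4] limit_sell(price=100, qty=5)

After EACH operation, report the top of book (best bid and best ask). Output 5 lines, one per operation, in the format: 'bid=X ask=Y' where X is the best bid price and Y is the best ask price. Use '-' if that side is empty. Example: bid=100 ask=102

Answer: bid=- ask=105
bid=- ask=105
bid=- ask=-
bid=99 ask=-
bid=99 ask=100

Derivation:
After op 1 [order #1] limit_sell(price=105, qty=1): fills=none; bids=[-] asks=[#1:1@105]
After op 2 [order #2] market_sell(qty=5): fills=none; bids=[-] asks=[#1:1@105]
After op 3 cancel(order #1): fills=none; bids=[-] asks=[-]
After op 4 [order #3] limit_buy(price=99, qty=9): fills=none; bids=[#3:9@99] asks=[-]
After op 5 [order #4] limit_sell(price=100, qty=5): fills=none; bids=[#3:9@99] asks=[#4:5@100]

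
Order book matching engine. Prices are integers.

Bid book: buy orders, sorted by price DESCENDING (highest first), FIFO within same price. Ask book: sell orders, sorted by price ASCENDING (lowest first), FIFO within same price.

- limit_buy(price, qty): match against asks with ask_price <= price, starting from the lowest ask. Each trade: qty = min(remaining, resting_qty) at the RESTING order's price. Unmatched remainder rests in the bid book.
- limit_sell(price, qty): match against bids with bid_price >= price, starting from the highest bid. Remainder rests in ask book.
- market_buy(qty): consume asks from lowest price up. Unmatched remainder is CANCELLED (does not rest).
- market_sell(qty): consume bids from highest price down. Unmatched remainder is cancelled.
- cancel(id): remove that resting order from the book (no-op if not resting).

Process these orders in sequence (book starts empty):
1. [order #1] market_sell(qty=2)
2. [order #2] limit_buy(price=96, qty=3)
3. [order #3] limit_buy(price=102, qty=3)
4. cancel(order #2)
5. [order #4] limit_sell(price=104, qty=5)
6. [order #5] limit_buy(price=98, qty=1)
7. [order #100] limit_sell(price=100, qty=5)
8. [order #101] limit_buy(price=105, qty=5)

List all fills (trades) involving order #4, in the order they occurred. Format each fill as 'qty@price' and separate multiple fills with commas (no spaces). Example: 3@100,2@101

Answer: 3@104

Derivation:
After op 1 [order #1] market_sell(qty=2): fills=none; bids=[-] asks=[-]
After op 2 [order #2] limit_buy(price=96, qty=3): fills=none; bids=[#2:3@96] asks=[-]
After op 3 [order #3] limit_buy(price=102, qty=3): fills=none; bids=[#3:3@102 #2:3@96] asks=[-]
After op 4 cancel(order #2): fills=none; bids=[#3:3@102] asks=[-]
After op 5 [order #4] limit_sell(price=104, qty=5): fills=none; bids=[#3:3@102] asks=[#4:5@104]
After op 6 [order #5] limit_buy(price=98, qty=1): fills=none; bids=[#3:3@102 #5:1@98] asks=[#4:5@104]
After op 7 [order #100] limit_sell(price=100, qty=5): fills=#3x#100:3@102; bids=[#5:1@98] asks=[#100:2@100 #4:5@104]
After op 8 [order #101] limit_buy(price=105, qty=5): fills=#101x#100:2@100 #101x#4:3@104; bids=[#5:1@98] asks=[#4:2@104]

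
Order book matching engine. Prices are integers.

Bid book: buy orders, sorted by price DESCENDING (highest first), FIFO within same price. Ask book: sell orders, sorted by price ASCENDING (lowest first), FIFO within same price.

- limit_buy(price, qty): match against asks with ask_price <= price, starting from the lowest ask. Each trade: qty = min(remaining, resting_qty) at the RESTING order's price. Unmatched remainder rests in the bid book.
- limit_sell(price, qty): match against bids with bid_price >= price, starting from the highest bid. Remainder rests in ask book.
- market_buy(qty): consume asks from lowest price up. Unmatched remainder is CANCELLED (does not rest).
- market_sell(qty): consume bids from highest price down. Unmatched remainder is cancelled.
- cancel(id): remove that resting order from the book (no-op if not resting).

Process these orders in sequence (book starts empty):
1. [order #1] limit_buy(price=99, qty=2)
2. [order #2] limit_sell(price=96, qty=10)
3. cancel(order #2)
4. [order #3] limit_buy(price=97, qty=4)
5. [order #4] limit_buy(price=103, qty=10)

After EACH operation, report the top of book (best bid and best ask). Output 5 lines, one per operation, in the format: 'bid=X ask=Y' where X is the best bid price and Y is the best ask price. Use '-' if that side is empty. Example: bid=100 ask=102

Answer: bid=99 ask=-
bid=- ask=96
bid=- ask=-
bid=97 ask=-
bid=103 ask=-

Derivation:
After op 1 [order #1] limit_buy(price=99, qty=2): fills=none; bids=[#1:2@99] asks=[-]
After op 2 [order #2] limit_sell(price=96, qty=10): fills=#1x#2:2@99; bids=[-] asks=[#2:8@96]
After op 3 cancel(order #2): fills=none; bids=[-] asks=[-]
After op 4 [order #3] limit_buy(price=97, qty=4): fills=none; bids=[#3:4@97] asks=[-]
After op 5 [order #4] limit_buy(price=103, qty=10): fills=none; bids=[#4:10@103 #3:4@97] asks=[-]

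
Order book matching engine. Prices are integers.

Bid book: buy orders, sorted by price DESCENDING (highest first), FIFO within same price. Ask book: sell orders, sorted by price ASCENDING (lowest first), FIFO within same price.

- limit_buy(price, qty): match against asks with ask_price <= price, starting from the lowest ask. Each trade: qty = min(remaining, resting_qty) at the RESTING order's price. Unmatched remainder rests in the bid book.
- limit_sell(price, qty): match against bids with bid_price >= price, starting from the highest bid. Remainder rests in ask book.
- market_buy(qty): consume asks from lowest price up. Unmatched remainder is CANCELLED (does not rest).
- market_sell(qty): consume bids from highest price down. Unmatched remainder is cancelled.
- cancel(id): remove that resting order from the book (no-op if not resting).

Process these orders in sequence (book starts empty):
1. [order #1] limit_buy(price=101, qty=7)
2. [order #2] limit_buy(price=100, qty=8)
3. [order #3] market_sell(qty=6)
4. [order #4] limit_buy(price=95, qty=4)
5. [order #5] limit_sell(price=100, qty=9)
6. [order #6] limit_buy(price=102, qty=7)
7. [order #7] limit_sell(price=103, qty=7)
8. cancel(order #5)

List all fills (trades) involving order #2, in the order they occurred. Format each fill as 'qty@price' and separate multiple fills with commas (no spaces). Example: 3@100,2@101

After op 1 [order #1] limit_buy(price=101, qty=7): fills=none; bids=[#1:7@101] asks=[-]
After op 2 [order #2] limit_buy(price=100, qty=8): fills=none; bids=[#1:7@101 #2:8@100] asks=[-]
After op 3 [order #3] market_sell(qty=6): fills=#1x#3:6@101; bids=[#1:1@101 #2:8@100] asks=[-]
After op 4 [order #4] limit_buy(price=95, qty=4): fills=none; bids=[#1:1@101 #2:8@100 #4:4@95] asks=[-]
After op 5 [order #5] limit_sell(price=100, qty=9): fills=#1x#5:1@101 #2x#5:8@100; bids=[#4:4@95] asks=[-]
After op 6 [order #6] limit_buy(price=102, qty=7): fills=none; bids=[#6:7@102 #4:4@95] asks=[-]
After op 7 [order #7] limit_sell(price=103, qty=7): fills=none; bids=[#6:7@102 #4:4@95] asks=[#7:7@103]
After op 8 cancel(order #5): fills=none; bids=[#6:7@102 #4:4@95] asks=[#7:7@103]

Answer: 8@100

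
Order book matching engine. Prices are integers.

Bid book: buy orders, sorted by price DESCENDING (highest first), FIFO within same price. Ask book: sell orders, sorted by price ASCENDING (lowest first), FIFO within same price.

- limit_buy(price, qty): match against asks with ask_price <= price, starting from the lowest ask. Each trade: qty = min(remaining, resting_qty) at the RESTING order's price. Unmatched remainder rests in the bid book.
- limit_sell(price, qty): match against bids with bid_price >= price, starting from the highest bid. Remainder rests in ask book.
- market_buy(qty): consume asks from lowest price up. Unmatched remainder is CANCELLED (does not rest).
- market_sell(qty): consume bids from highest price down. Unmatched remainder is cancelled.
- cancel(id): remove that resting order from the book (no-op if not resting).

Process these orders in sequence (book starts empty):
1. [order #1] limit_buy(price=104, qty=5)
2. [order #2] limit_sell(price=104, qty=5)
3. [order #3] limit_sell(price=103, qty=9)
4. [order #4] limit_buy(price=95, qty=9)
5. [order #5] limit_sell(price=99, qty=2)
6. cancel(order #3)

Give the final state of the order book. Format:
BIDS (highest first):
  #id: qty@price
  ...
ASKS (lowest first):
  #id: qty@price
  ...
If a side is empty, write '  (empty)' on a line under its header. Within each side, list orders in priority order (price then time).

Answer: BIDS (highest first):
  #4: 9@95
ASKS (lowest first):
  #5: 2@99

Derivation:
After op 1 [order #1] limit_buy(price=104, qty=5): fills=none; bids=[#1:5@104] asks=[-]
After op 2 [order #2] limit_sell(price=104, qty=5): fills=#1x#2:5@104; bids=[-] asks=[-]
After op 3 [order #3] limit_sell(price=103, qty=9): fills=none; bids=[-] asks=[#3:9@103]
After op 4 [order #4] limit_buy(price=95, qty=9): fills=none; bids=[#4:9@95] asks=[#3:9@103]
After op 5 [order #5] limit_sell(price=99, qty=2): fills=none; bids=[#4:9@95] asks=[#5:2@99 #3:9@103]
After op 6 cancel(order #3): fills=none; bids=[#4:9@95] asks=[#5:2@99]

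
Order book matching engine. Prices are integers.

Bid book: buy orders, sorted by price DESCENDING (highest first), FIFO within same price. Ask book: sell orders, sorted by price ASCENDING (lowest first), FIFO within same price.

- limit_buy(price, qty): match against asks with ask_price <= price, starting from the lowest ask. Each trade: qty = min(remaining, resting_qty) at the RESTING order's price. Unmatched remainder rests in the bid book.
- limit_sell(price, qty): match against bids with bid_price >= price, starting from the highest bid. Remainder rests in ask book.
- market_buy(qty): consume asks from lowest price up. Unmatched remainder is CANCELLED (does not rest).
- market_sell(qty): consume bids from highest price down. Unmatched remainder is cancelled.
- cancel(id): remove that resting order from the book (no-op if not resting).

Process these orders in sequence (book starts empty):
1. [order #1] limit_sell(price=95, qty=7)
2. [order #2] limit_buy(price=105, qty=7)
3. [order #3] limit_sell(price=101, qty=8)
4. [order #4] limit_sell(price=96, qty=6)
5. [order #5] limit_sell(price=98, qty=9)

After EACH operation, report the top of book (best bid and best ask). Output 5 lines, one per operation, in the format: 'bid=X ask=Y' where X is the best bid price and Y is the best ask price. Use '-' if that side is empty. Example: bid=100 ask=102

After op 1 [order #1] limit_sell(price=95, qty=7): fills=none; bids=[-] asks=[#1:7@95]
After op 2 [order #2] limit_buy(price=105, qty=7): fills=#2x#1:7@95; bids=[-] asks=[-]
After op 3 [order #3] limit_sell(price=101, qty=8): fills=none; bids=[-] asks=[#3:8@101]
After op 4 [order #4] limit_sell(price=96, qty=6): fills=none; bids=[-] asks=[#4:6@96 #3:8@101]
After op 5 [order #5] limit_sell(price=98, qty=9): fills=none; bids=[-] asks=[#4:6@96 #5:9@98 #3:8@101]

Answer: bid=- ask=95
bid=- ask=-
bid=- ask=101
bid=- ask=96
bid=- ask=96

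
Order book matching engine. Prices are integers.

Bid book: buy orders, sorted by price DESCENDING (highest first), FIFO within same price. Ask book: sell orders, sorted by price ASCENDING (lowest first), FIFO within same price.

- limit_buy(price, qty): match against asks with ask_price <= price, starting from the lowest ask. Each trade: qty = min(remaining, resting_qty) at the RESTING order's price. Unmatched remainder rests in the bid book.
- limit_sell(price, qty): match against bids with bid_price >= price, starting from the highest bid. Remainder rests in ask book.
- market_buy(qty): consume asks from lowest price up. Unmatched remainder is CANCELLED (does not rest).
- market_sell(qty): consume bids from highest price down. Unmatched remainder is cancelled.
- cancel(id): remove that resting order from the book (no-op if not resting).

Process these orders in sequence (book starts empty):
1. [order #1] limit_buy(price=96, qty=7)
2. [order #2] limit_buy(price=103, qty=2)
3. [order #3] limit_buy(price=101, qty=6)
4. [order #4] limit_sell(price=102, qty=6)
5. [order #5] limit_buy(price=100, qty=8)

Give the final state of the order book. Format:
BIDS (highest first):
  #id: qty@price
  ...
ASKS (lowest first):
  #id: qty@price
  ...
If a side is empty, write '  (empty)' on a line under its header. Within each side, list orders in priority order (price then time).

After op 1 [order #1] limit_buy(price=96, qty=7): fills=none; bids=[#1:7@96] asks=[-]
After op 2 [order #2] limit_buy(price=103, qty=2): fills=none; bids=[#2:2@103 #1:7@96] asks=[-]
After op 3 [order #3] limit_buy(price=101, qty=6): fills=none; bids=[#2:2@103 #3:6@101 #1:7@96] asks=[-]
After op 4 [order #4] limit_sell(price=102, qty=6): fills=#2x#4:2@103; bids=[#3:6@101 #1:7@96] asks=[#4:4@102]
After op 5 [order #5] limit_buy(price=100, qty=8): fills=none; bids=[#3:6@101 #5:8@100 #1:7@96] asks=[#4:4@102]

Answer: BIDS (highest first):
  #3: 6@101
  #5: 8@100
  #1: 7@96
ASKS (lowest first):
  #4: 4@102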